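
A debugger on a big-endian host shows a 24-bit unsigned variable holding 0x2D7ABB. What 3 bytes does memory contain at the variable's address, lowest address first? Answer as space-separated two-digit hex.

Split into bytes (most-significant first): 2D 7A BB.
Big-endian stores the most-significant byte at the lowest address.
So the memory order matches the most-significant-first order: 2D 7A BB.

2D 7A BB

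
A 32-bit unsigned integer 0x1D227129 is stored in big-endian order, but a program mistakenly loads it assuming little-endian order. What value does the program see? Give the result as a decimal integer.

695280157

Stored big-endian, the bytes at ascending addresses are 1D 22 71 29.
Read back as little-endian, the first byte is least significant, giving 0x2971221D.
0x2971221D = 695280157.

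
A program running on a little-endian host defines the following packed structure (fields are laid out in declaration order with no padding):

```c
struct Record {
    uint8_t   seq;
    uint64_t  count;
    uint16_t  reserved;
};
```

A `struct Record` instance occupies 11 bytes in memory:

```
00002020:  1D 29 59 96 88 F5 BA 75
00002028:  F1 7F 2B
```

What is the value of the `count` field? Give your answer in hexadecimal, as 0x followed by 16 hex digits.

0xF175BAF588965929

`count` follows `seq` (1 byte), so it starts at byte offset 1 and occupies 8 bytes.
Bytes at offsets 1..8: 29 59 96 88 F5 BA 75 F1.
Little-endian: lowest address holds the least-significant byte.
Reassemble most-significant byte first: F1 75 BA F5 88 96 59 29 → 0xF175BAF588965929.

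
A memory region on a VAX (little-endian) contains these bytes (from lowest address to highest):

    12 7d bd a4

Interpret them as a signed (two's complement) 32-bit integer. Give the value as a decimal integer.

In little-endian order the low byte comes first in memory.
Reassemble most-significant byte first: A4 BD 7D 12 → 0xA4BD7D12.
Top bit is set, so as a signed 32-bit value this is 0xA4BD7D12 − 2^32 = -1531085550.

-1531085550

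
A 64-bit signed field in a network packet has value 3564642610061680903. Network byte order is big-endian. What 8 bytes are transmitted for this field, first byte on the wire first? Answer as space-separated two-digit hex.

3564642610061680903 in hexadecimal, padded to 64 bits, is 0x317827914BF2A107.
Split into bytes (most-significant first): 31 78 27 91 4B F2 A1 07.
In big-endian order the high byte comes first in memory.
So the memory order matches the most-significant-first order: 31 78 27 91 4B F2 A1 07.

31 78 27 91 4B F2 A1 07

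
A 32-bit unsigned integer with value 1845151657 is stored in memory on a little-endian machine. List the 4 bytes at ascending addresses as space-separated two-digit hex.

1845151657 in hexadecimal, padded to 32 bits, is 0x6DFAC7A9.
Split into bytes (most-significant first): 6D FA C7 A9.
Little-endian stores the least-significant byte at the lowest address.
So at ascending addresses the bytes are A9 C7 FA 6D.

A9 C7 FA 6D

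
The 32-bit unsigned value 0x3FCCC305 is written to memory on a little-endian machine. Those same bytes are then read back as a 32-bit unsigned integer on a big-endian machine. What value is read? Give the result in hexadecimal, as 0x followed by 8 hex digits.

Stored little-endian, the bytes at ascending addresses are 05 C3 CC 3F.
Read back as big-endian, the last byte is least significant, giving 0x05C3CC3F.

0x05C3CC3F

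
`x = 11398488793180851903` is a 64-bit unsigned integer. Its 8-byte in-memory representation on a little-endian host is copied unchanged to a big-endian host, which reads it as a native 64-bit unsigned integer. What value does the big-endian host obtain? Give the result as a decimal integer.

13821213439371063198

11398488793180851903 in 64-bit hexadecimal is 0x9E2F912A65D0CEBF.
Stored little-endian, the bytes at ascending addresses are BF CE D0 65 2A 91 2F 9E.
Read back as big-endian, the last byte is least significant, giving 0xBFCED0652A912F9E.
0xBFCED0652A912F9E = 13821213439371063198.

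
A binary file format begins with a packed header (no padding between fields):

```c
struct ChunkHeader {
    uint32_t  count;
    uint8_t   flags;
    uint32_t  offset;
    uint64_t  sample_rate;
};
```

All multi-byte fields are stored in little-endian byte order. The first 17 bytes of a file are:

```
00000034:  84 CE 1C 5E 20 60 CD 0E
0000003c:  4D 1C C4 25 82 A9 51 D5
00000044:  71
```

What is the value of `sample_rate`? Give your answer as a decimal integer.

8202552084800062492

`sample_rate` follows `count` (4 B), `flags` (1 B), `offset` (4 B), so it starts at offset 4 + 1 + 4 = 9 and occupies 8 bytes.
Bytes at offsets 9..16: 1C C4 25 82 A9 51 D5 71.
Little-endian: lowest address holds the least-significant byte.
Reassemble most-significant byte first: 71 D5 51 A9 82 25 C4 1C → 0x71D551A98225C41C.
0x71D551A98225C41C = 8202552084800062492.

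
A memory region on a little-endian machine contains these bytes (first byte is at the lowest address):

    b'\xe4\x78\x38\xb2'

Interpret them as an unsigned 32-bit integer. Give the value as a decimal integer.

2990045412

Little-endian stores the least-significant byte at the lowest address.
Reassemble most-significant byte first: B2 38 78 E4 → 0xB23878E4.
0xB23878E4 = 2990045412.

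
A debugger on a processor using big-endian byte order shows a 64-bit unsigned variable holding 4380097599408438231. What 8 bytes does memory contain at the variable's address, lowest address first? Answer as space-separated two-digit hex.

3C C9 3B 8F 56 47 FB D7

4380097599408438231 in hexadecimal, padded to 64 bits, is 0x3CC93B8F5647FBD7.
Split into bytes (most-significant first): 3C C9 3B 8F 56 47 FB D7.
Big-endian: lowest address holds the most-significant byte.
So the memory order matches the most-significant-first order: 3C C9 3B 8F 56 47 FB D7.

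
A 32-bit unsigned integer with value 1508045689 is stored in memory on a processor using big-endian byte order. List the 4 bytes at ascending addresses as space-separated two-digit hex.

59 E2 F3 79

1508045689 in hexadecimal, padded to 32 bits, is 0x59E2F379.
Split into bytes (most-significant first): 59 E2 F3 79.
Big-endian stores the most-significant byte at the lowest address.
So the memory order matches the most-significant-first order: 59 E2 F3 79.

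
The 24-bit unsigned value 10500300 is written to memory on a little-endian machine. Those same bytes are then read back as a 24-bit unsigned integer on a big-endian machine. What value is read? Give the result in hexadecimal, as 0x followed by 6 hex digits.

10500300 in 24-bit hexadecimal is 0xA038CC.
Stored little-endian, the bytes at ascending addresses are CC 38 A0.
Read back as big-endian, the last byte is least significant, giving 0xCC38A0.

0xCC38A0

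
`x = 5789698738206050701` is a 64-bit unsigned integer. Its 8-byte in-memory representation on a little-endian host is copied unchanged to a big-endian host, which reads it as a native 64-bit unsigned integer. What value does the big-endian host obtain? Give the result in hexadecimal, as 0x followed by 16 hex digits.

5789698738206050701 in 64-bit hexadecimal is 0x50592453C74C898D.
Stored little-endian, the bytes at ascending addresses are 8D 89 4C C7 53 24 59 50.
Read back as big-endian, the last byte is least significant, giving 0x8D894CC753245950.

0x8D894CC753245950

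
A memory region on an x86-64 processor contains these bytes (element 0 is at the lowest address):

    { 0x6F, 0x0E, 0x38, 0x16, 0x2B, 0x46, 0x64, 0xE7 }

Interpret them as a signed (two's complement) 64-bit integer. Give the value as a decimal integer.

In little-endian order the low byte comes first in memory.
Reassemble most-significant byte first: E7 64 46 2B 16 38 0E 6F → 0xE764462B16380E6F.
Top bit is set, so as a signed 64-bit value this is 0xE764462B16380E6F − 2^64 = -1773215202406822289.

-1773215202406822289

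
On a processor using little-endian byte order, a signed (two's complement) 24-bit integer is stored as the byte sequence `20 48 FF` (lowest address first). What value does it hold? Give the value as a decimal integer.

-47072

In little-endian order the low byte comes first in memory.
Reassemble most-significant byte first: FF 48 20 → 0xFF4820.
Top bit is set, so as a signed 24-bit value this is 0xFF4820 − 2^24 = -47072.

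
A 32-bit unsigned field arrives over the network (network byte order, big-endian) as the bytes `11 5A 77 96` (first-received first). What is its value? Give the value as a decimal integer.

291141526

In big-endian order the high byte comes first in memory.
The bytes are already most-significant first: 0x115A7796.
0x115A7796 = 291141526.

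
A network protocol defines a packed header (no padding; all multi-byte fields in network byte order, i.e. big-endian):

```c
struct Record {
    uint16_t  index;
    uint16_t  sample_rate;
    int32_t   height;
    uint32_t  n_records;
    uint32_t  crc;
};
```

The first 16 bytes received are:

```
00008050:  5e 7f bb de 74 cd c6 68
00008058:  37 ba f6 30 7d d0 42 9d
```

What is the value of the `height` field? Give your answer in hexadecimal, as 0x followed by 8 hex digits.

0x74CDC668

`height` follows `index` (2 B), `sample_rate` (2 B), so it starts at offset 2 + 2 = 4 and occupies 4 bytes.
Bytes at offsets 4..7: 74 CD C6 68.
Big-endian stores the most-significant byte at the lowest address.
The bytes are already most-significant first: 0x74CDC668.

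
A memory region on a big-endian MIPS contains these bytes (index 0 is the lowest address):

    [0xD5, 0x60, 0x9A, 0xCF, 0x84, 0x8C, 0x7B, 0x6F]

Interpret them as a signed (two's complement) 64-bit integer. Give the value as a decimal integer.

Big-endian stores the most-significant byte at the lowest address.
The bytes are already most-significant first: 0xD5609ACF848C7B6F.
Top bit is set, so as a signed 64-bit value this is 0xD5609ACF848C7B6F − 2^64 = -3071284729793971345.

-3071284729793971345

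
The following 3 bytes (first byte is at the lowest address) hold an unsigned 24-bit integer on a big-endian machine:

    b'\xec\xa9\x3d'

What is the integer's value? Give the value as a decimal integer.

In big-endian order the high byte comes first in memory.
The bytes are already most-significant first: 0xECA93D.
0xECA93D = 15509821.

15509821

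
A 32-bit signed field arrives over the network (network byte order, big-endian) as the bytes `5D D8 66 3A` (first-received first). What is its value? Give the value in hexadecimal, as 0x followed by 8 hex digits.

0x5DD8663A

In big-endian order the high byte comes first in memory.
The bytes are already most-significant first: 0x5DD8663A.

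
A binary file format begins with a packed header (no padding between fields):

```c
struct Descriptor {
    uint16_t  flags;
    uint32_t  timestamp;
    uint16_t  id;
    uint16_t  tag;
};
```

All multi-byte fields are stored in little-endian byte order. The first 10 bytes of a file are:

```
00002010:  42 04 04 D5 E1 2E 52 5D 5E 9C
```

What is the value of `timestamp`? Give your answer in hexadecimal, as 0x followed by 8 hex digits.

`timestamp` follows `flags` (2 bytes), so it starts at byte offset 2 and occupies 4 bytes.
Bytes at offsets 2..5: 04 D5 E1 2E.
Little-endian: lowest address holds the least-significant byte.
Reassemble most-significant byte first: 2E E1 D5 04 → 0x2EE1D504.

0x2EE1D504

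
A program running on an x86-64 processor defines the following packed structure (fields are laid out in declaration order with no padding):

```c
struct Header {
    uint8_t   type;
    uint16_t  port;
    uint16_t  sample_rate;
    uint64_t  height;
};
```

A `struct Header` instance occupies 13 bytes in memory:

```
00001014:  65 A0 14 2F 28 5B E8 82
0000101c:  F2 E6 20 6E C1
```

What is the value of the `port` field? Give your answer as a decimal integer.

5280

`port` follows `type` (1 byte), so it starts at byte offset 1 and occupies 2 bytes.
Bytes at offsets 1..2: A0 14.
Little-endian stores the least-significant byte at the lowest address.
Reassemble most-significant byte first: 14 A0 → 0x14A0.
0x14A0 = 5280.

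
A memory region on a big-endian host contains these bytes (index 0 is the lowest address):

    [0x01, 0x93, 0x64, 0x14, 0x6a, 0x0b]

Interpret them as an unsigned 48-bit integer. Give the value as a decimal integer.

1732550879755

In big-endian order the high byte comes first in memory.
The bytes are already most-significant first: 0x019364146A0B.
0x019364146A0B = 1732550879755.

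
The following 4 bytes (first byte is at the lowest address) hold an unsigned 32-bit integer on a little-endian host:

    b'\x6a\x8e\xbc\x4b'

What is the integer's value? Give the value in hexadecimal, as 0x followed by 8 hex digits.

0x4BBC8E6A

In little-endian order the low byte comes first in memory.
Reassemble most-significant byte first: 4B BC 8E 6A → 0x4BBC8E6A.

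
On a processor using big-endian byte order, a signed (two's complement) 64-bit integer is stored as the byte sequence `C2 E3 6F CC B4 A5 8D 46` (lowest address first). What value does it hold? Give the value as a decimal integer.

-4403553085643453114

Big-endian: lowest address holds the most-significant byte.
The bytes are already most-significant first: 0xC2E36FCCB4A58D46.
Top bit is set, so as a signed 64-bit value this is 0xC2E36FCCB4A58D46 − 2^64 = -4403553085643453114.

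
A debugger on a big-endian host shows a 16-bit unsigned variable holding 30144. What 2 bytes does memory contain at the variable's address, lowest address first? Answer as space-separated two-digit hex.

30144 in hexadecimal, padded to 16 bits, is 0x75C0.
Split into bytes (most-significant first): 75 C0.
Big-endian stores the most-significant byte at the lowest address.
So the memory order matches the most-significant-first order: 75 C0.

75 C0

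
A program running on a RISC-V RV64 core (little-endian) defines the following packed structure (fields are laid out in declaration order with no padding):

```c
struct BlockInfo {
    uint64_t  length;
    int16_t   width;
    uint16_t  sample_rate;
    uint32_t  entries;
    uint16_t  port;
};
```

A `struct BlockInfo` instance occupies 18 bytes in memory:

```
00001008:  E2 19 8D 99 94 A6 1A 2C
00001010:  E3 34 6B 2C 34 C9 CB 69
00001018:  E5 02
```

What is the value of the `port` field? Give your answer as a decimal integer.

741

`port` follows `length` (8 B), `width` (2 B), `sample_rate` (2 B), `entries` (4 B), so it starts at offset 8 + 2 + 2 + 4 = 16 and occupies 2 bytes.
Bytes at offsets 16..17: E5 02.
Little-endian stores the least-significant byte at the lowest address.
Reassemble most-significant byte first: 02 E5 → 0x02E5.
0x02E5 = 741.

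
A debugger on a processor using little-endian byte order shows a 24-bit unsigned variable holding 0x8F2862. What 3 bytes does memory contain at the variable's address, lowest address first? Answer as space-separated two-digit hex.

62 28 8F

Split into bytes (most-significant first): 8F 28 62.
In little-endian order the low byte comes first in memory.
So at ascending addresses the bytes are 62 28 8F.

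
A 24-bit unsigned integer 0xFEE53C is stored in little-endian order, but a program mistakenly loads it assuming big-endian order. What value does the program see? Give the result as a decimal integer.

Stored little-endian, the bytes at ascending addresses are 3C E5 FE.
Read back as big-endian, the last byte is least significant, giving 0x3CE5FE.
0x3CE5FE = 3991038.

3991038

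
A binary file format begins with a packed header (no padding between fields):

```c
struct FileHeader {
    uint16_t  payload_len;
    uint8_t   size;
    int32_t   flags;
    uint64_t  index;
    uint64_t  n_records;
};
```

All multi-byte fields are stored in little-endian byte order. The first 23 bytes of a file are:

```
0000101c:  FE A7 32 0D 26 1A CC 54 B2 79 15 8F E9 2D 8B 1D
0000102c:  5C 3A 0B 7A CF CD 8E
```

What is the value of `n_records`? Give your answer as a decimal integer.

10290108846692785181

`n_records` follows `payload_len` (2 B), `size` (1 B), `flags` (4 B), `index` (8 B), so it starts at offset 2 + 1 + 4 + 8 = 15 and occupies 8 bytes.
Bytes at offsets 15..22: 1D 5C 3A 0B 7A CF CD 8E.
Little-endian: lowest address holds the least-significant byte.
Reassemble most-significant byte first: 8E CD CF 7A 0B 3A 5C 1D → 0x8ECDCF7A0B3A5C1D.
0x8ECDCF7A0B3A5C1D = 10290108846692785181.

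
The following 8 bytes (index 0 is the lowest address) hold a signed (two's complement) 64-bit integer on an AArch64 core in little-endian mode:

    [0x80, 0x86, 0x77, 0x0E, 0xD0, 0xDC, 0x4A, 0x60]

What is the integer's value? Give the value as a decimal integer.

6938600962071692928

Little-endian stores the least-significant byte at the lowest address.
Reassemble most-significant byte first: 60 4A DC D0 0E 77 86 80 → 0x604ADCD00E778680.
0x604ADCD00E778680 = 6938600962071692928.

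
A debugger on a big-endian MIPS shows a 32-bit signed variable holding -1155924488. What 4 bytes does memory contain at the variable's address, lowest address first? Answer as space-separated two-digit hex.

BB 19 FD F8

Two's complement of -1155924488 in 32 bits: 1155924488 = 0x44E60208; invert → 0xBB19FDF7; add 1 → 0xBB19FDF8.
Split into bytes (most-significant first): BB 19 FD F8.
Big-endian: lowest address holds the most-significant byte.
So the memory order matches the most-significant-first order: BB 19 FD F8.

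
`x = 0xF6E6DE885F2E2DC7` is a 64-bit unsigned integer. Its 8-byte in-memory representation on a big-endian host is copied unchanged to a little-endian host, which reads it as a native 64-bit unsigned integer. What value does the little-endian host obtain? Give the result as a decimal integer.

Stored big-endian, the bytes at ascending addresses are F6 E6 DE 88 5F 2E 2D C7.
Read back as little-endian, the first byte is least significant, giving 0xC72D2E5F88DEE6F6.
0xC72D2E5F88DEE6F6 = 14352178575352719094.

14352178575352719094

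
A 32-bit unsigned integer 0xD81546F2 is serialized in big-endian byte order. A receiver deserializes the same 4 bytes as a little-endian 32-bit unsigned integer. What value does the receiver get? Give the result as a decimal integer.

Stored big-endian, the bytes at ascending addresses are D8 15 46 F2.
Read back as little-endian, the first byte is least significant, giving 0xF24615D8.
0xF24615D8 = 4064679384.

4064679384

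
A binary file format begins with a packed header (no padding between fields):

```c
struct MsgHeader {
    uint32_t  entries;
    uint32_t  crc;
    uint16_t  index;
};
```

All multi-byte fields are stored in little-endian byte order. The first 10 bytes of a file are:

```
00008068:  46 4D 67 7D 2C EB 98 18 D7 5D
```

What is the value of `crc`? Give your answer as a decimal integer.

412674860

`crc` follows `entries` (4 bytes), so it starts at byte offset 4 and occupies 4 bytes.
Bytes at offsets 4..7: 2C EB 98 18.
Little-endian: lowest address holds the least-significant byte.
Reassemble most-significant byte first: 18 98 EB 2C → 0x1898EB2C.
0x1898EB2C = 412674860.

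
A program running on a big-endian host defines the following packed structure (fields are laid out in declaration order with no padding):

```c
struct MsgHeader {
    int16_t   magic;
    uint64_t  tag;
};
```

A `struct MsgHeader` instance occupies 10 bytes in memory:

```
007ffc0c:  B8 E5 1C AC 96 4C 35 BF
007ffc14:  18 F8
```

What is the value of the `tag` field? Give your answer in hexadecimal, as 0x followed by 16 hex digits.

0x1CAC964C35BF18F8

`tag` follows `magic` (2 bytes), so it starts at byte offset 2 and occupies 8 bytes.
Bytes at offsets 2..9: 1C AC 96 4C 35 BF 18 F8.
Big-endian stores the most-significant byte at the lowest address.
The bytes are already most-significant first: 0x1CAC964C35BF18F8.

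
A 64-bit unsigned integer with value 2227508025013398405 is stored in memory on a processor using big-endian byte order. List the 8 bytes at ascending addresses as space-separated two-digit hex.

1E E9 B2 BF 35 41 6B 85

2227508025013398405 in hexadecimal, padded to 64 bits, is 0x1EE9B2BF35416B85.
Split into bytes (most-significant first): 1E E9 B2 BF 35 41 6B 85.
In big-endian order the high byte comes first in memory.
So the memory order matches the most-significant-first order: 1E E9 B2 BF 35 41 6B 85.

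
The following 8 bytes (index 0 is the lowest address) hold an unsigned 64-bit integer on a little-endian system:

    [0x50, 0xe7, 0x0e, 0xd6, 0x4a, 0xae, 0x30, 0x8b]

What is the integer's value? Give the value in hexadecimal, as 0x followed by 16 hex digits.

Little-endian stores the least-significant byte at the lowest address.
Reassemble most-significant byte first: 8B 30 AE 4A D6 0E E7 50 → 0x8B30AE4AD60EE750.

0x8B30AE4AD60EE750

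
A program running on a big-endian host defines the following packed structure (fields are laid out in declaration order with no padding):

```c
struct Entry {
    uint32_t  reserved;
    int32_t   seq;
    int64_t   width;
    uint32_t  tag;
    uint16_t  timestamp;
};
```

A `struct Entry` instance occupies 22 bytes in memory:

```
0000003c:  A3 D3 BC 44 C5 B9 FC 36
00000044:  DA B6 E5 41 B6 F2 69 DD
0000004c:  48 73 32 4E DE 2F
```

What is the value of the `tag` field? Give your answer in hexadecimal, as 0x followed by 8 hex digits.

0x4873324E

`tag` follows `reserved` (4 B), `seq` (4 B), `width` (8 B), so it starts at offset 4 + 4 + 8 = 16 and occupies 4 bytes.
Bytes at offsets 16..19: 48 73 32 4E.
Big-endian stores the most-significant byte at the lowest address.
The bytes are already most-significant first: 0x4873324E.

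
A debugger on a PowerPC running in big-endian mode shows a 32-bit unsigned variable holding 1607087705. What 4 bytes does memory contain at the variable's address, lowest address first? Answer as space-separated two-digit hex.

5F CA 36 59

1607087705 in hexadecimal, padded to 32 bits, is 0x5FCA3659.
Split into bytes (most-significant first): 5F CA 36 59.
Big-endian: lowest address holds the most-significant byte.
So the memory order matches the most-significant-first order: 5F CA 36 59.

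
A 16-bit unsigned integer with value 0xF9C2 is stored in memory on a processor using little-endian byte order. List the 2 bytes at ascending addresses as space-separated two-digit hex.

Split into bytes (most-significant first): F9 C2.
Little-endian: lowest address holds the least-significant byte.
So at ascending addresses the bytes are C2 F9.

C2 F9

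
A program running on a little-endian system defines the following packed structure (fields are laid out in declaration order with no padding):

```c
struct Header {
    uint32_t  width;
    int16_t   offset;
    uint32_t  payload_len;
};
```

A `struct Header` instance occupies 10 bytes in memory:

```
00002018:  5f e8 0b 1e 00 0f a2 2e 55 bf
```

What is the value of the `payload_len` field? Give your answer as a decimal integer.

`payload_len` follows `width` (4 B), `offset` (2 B), so it starts at offset 4 + 2 = 6 and occupies 4 bytes.
Bytes at offsets 6..9: A2 2E 55 BF.
Little-endian: lowest address holds the least-significant byte.
Reassemble most-significant byte first: BF 55 2E A2 → 0xBF552EA2.
0xBF552EA2 = 3210030754.

3210030754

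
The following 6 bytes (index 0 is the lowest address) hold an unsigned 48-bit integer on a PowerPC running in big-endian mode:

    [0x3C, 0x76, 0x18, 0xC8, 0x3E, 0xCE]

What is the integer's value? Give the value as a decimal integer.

66477919583950

Big-endian: lowest address holds the most-significant byte.
The bytes are already most-significant first: 0x3C7618C83ECE.
0x3C7618C83ECE = 66477919583950.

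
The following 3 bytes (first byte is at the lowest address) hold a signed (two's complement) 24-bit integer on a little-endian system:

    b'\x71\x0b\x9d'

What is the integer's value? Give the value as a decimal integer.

Little-endian: lowest address holds the least-significant byte.
Reassemble most-significant byte first: 9D 0B 71 → 0x9D0B71.
Top bit is set, so as a signed 24-bit value this is 0x9D0B71 − 2^24 = -6485135.

-6485135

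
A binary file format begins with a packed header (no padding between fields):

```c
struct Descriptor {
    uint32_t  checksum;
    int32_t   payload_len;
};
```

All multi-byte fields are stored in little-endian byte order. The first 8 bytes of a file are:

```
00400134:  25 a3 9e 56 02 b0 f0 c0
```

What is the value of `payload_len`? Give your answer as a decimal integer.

-1057968126

`payload_len` follows `checksum` (4 bytes), so it starts at byte offset 4 and occupies 4 bytes.
Bytes at offsets 4..7: 02 B0 F0 C0.
Little-endian: lowest address holds the least-significant byte.
Reassemble most-significant byte first: C0 F0 B0 02 → 0xC0F0B002.
Top bit is set, so as a signed 32-bit value this is 0xC0F0B002 − 2^32 = -1057968126.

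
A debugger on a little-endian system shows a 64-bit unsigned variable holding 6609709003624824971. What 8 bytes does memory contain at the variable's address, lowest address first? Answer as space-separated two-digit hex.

8B 40 C2 AD 51 67 BA 5B

6609709003624824971 in hexadecimal, padded to 64 bits, is 0x5BBA6751ADC2408B.
Split into bytes (most-significant first): 5B BA 67 51 AD C2 40 8B.
In little-endian order the low byte comes first in memory.
So at ascending addresses the bytes are 8B 40 C2 AD 51 67 BA 5B.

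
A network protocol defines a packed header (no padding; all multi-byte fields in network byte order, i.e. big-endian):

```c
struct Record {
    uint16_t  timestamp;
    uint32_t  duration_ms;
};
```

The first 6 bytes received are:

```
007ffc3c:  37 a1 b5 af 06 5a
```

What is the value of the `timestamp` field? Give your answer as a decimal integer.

14241

`timestamp` is the first field, at byte offset 0, occupying 2 bytes.
Bytes at offsets 0..1: 37 A1.
In big-endian order the high byte comes first in memory.
The bytes are already most-significant first: 0x37A1.
0x37A1 = 14241.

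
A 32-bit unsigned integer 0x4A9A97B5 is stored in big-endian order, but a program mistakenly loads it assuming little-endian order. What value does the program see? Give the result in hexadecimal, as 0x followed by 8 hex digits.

Stored big-endian, the bytes at ascending addresses are 4A 9A 97 B5.
Read back as little-endian, the first byte is least significant, giving 0xB5979A4A.

0xB5979A4A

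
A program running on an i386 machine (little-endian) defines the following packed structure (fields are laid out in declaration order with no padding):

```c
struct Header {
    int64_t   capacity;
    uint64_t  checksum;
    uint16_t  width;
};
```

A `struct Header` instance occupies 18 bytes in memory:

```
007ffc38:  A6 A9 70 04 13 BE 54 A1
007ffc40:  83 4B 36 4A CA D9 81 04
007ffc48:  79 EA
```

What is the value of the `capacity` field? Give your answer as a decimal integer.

`capacity` is the first field, at byte offset 0, occupying 8 bytes.
Bytes at offsets 0..7: A6 A9 70 04 13 BE 54 A1.
In little-endian order the low byte comes first in memory.
Reassemble most-significant byte first: A1 54 BE 13 04 70 A9 A6 → 0xA154BE130470A9A6.
Top bit is set, so as a signed 64-bit value this is 0xA154BE130470A9A6 − 2^64 = -6821618546671310426.

-6821618546671310426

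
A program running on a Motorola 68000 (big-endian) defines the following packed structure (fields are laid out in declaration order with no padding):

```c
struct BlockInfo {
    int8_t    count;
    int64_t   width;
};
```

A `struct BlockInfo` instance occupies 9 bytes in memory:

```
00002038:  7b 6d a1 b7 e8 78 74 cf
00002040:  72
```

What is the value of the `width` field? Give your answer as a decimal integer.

`width` follows `count` (1 byte), so it starts at byte offset 1 and occupies 8 bytes.
Bytes at offsets 1..8: 6D A1 B7 E8 78 74 CF 72.
In big-endian order the high byte comes first in memory.
The bytes are already most-significant first: 0x6DA1B7E87874CF72.
0x6DA1B7E87874CF72 = 7899797430465777522.

7899797430465777522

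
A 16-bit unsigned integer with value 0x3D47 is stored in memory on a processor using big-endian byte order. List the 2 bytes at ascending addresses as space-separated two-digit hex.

3D 47

Split into bytes (most-significant first): 3D 47.
Big-endian: lowest address holds the most-significant byte.
So the memory order matches the most-significant-first order: 3D 47.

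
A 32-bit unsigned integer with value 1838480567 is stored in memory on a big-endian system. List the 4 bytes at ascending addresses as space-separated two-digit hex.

1838480567 in hexadecimal, padded to 32 bits, is 0x6D94FCB7.
Split into bytes (most-significant first): 6D 94 FC B7.
Big-endian: lowest address holds the most-significant byte.
So the memory order matches the most-significant-first order: 6D 94 FC B7.

6D 94 FC B7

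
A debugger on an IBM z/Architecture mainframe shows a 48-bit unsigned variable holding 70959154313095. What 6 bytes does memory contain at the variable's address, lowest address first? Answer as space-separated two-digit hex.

40 89 77 2F B7 87

70959154313095 in hexadecimal, padded to 48 bits, is 0x4089772FB787.
Split into bytes (most-significant first): 40 89 77 2F B7 87.
In big-endian order the high byte comes first in memory.
So the memory order matches the most-significant-first order: 40 89 77 2F B7 87.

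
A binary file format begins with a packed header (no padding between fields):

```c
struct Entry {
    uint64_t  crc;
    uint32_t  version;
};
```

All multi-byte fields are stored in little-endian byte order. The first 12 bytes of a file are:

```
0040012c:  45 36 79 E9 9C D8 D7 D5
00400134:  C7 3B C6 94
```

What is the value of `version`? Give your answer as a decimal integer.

`version` follows `crc` (8 bytes), so it starts at byte offset 8 and occupies 4 bytes.
Bytes at offsets 8..11: C7 3B C6 94.
In little-endian order the low byte comes first in memory.
Reassemble most-significant byte first: 94 C6 3B C7 → 0x94C63BC7.
0x94C63BC7 = 2496019399.

2496019399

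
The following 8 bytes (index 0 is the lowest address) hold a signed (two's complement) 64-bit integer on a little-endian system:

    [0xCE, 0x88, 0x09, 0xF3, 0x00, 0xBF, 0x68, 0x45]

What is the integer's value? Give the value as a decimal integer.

5001457396993329358

Little-endian stores the least-significant byte at the lowest address.
Reassemble most-significant byte first: 45 68 BF 00 F3 09 88 CE → 0x4568BF00F30988CE.
0x4568BF00F30988CE = 5001457396993329358.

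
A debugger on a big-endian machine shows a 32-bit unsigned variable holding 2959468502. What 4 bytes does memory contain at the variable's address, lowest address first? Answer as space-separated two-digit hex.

B0 65 E7 D6

2959468502 in hexadecimal, padded to 32 bits, is 0xB065E7D6.
Split into bytes (most-significant first): B0 65 E7 D6.
In big-endian order the high byte comes first in memory.
So the memory order matches the most-significant-first order: B0 65 E7 D6.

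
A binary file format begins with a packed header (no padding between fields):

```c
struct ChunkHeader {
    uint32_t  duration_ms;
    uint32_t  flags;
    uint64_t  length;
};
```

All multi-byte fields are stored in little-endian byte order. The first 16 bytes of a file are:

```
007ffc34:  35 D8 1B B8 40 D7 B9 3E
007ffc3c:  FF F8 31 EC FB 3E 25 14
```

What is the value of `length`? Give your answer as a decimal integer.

1451635706617264383

`length` follows `duration_ms` (4 B), `flags` (4 B), so it starts at offset 4 + 4 = 8 and occupies 8 bytes.
Bytes at offsets 8..15: FF F8 31 EC FB 3E 25 14.
Little-endian stores the least-significant byte at the lowest address.
Reassemble most-significant byte first: 14 25 3E FB EC 31 F8 FF → 0x14253EFBEC31F8FF.
0x14253EFBEC31F8FF = 1451635706617264383.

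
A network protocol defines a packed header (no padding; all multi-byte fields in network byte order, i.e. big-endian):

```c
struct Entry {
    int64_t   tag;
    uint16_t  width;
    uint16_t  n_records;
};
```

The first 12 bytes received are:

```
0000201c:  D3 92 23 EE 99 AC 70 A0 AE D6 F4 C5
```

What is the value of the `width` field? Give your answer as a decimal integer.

`width` follows `tag` (8 bytes), so it starts at byte offset 8 and occupies 2 bytes.
Bytes at offsets 8..9: AE D6.
In big-endian order the high byte comes first in memory.
The bytes are already most-significant first: 0xAED6.
0xAED6 = 44758.

44758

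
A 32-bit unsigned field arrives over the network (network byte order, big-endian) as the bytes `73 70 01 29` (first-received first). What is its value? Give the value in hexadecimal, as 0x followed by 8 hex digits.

Big-endian stores the most-significant byte at the lowest address.
The bytes are already most-significant first: 0x73700129.

0x73700129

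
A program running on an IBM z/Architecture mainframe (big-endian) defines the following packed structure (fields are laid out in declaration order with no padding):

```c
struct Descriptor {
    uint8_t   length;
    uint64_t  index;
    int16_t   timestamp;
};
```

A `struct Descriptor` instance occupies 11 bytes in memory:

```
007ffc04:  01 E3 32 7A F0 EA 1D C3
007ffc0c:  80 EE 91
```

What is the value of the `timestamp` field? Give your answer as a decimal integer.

`timestamp` follows `length` (1 B), `index` (8 B), so it starts at offset 1 + 8 = 9 and occupies 2 bytes.
Bytes at offsets 9..10: EE 91.
Big-endian stores the most-significant byte at the lowest address.
The bytes are already most-significant first: 0xEE91.
Top bit is set, so as a signed 16-bit value this is 0xEE91 − 2^16 = -4463.

-4463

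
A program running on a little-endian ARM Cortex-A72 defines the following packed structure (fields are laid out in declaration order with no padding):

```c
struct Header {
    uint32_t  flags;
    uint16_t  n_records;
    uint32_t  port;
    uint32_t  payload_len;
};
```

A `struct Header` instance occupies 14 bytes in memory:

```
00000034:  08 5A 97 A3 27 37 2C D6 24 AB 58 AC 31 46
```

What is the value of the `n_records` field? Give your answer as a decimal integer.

14119

`n_records` follows `flags` (4 bytes), so it starts at byte offset 4 and occupies 2 bytes.
Bytes at offsets 4..5: 27 37.
In little-endian order the low byte comes first in memory.
Reassemble most-significant byte first: 37 27 → 0x3727.
0x3727 = 14119.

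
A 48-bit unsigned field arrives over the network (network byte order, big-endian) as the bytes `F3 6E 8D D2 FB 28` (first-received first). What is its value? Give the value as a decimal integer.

Big-endian: lowest address holds the most-significant byte.
The bytes are already most-significant first: 0xF36E8DD2FB28.
0xF36E8DD2FB28 = 267656151366440.

267656151366440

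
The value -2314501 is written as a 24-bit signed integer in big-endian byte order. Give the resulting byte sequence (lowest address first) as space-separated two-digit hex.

DC AE FB

Two's complement of -2314501 in 24 bits: 2314501 = 0x235105; invert → 0xDCAEFA; add 1 → 0xDCAEFB.
Split into bytes (most-significant first): DC AE FB.
In big-endian order the high byte comes first in memory.
So the memory order matches the most-significant-first order: DC AE FB.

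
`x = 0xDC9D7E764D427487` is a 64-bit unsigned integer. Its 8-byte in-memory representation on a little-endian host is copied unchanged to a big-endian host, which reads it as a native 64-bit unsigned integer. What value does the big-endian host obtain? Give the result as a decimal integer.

Stored little-endian, the bytes at ascending addresses are 87 74 42 4D 76 7E 9D DC.
Read back as big-endian, the last byte is least significant, giving 0x8774424D767E9DDC.
0x8774424D767E9DDC = 9760499192886631900.

9760499192886631900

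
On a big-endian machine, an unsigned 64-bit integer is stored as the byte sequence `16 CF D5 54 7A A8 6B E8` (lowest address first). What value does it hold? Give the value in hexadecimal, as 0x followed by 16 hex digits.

In big-endian order the high byte comes first in memory.
The bytes are already most-significant first: 0x16CFD5547AA86BE8.

0x16CFD5547AA86BE8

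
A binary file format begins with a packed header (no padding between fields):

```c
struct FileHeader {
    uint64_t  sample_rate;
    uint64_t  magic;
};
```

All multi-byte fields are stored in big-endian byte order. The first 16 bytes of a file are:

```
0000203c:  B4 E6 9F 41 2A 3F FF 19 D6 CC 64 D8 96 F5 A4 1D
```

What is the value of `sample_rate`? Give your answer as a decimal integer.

`sample_rate` is the first field, at byte offset 0, occupying 8 bytes.
Bytes at offsets 0..7: B4 E6 9F 41 2A 3F FF 19.
In big-endian order the high byte comes first in memory.
The bytes are already most-significant first: 0xB4E69F412A3FFF19.
0xB4E69F412A3FFF19 = 13035281273701007129.

13035281273701007129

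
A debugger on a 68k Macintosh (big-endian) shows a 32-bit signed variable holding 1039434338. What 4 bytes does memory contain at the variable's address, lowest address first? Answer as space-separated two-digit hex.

1039434338 in hexadecimal, padded to 32 bits, is 0x3DF48262.
Split into bytes (most-significant first): 3D F4 82 62.
Big-endian stores the most-significant byte at the lowest address.
So the memory order matches the most-significant-first order: 3D F4 82 62.

3D F4 82 62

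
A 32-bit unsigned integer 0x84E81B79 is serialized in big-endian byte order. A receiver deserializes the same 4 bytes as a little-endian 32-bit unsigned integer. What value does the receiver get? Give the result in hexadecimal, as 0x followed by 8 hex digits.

Stored big-endian, the bytes at ascending addresses are 84 E8 1B 79.
Read back as little-endian, the first byte is least significant, giving 0x791BE884.

0x791BE884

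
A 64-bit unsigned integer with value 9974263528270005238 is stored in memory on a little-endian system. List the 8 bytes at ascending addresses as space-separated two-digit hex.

F6 03 AB 42 D5 B3 6B 8A

9974263528270005238 in hexadecimal, padded to 64 bits, is 0x8A6BB3D542AB03F6.
Split into bytes (most-significant first): 8A 6B B3 D5 42 AB 03 F6.
In little-endian order the low byte comes first in memory.
So at ascending addresses the bytes are F6 03 AB 42 D5 B3 6B 8A.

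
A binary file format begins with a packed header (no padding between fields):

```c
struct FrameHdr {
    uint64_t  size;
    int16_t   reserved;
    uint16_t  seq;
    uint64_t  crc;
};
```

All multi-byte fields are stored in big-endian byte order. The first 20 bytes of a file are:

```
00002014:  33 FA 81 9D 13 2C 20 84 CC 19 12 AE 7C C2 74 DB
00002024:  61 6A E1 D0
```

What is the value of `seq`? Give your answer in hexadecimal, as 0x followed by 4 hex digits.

0x12AE

`seq` follows `size` (8 B), `reserved` (2 B), so it starts at offset 8 + 2 = 10 and occupies 2 bytes.
Bytes at offsets 10..11: 12 AE.
In big-endian order the high byte comes first in memory.
The bytes are already most-significant first: 0x12AE.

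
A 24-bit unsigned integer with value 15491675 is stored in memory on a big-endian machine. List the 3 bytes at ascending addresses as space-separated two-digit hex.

EC 62 5B

15491675 in hexadecimal, padded to 24 bits, is 0xEC625B.
Split into bytes (most-significant first): EC 62 5B.
In big-endian order the high byte comes first in memory.
So the memory order matches the most-significant-first order: EC 62 5B.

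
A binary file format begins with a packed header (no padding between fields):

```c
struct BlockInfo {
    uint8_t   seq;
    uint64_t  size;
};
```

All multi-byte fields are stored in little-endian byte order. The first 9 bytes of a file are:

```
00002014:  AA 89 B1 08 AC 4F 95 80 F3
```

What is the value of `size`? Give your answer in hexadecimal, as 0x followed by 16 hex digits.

`size` follows `seq` (1 byte), so it starts at byte offset 1 and occupies 8 bytes.
Bytes at offsets 1..8: 89 B1 08 AC 4F 95 80 F3.
Little-endian stores the least-significant byte at the lowest address.
Reassemble most-significant byte first: F3 80 95 4F AC 08 B1 89 → 0xF380954FAC08B189.

0xF380954FAC08B189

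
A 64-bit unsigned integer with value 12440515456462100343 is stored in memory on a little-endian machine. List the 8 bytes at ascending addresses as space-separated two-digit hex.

77 17 2E 1D E5 96 A5 AC

12440515456462100343 in hexadecimal, padded to 64 bits, is 0xACA596E51D2E1777.
Split into bytes (most-significant first): AC A5 96 E5 1D 2E 17 77.
In little-endian order the low byte comes first in memory.
So at ascending addresses the bytes are 77 17 2E 1D E5 96 A5 AC.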